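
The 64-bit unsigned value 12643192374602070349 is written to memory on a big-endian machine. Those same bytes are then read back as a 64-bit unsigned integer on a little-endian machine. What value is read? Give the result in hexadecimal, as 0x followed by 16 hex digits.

12643192374602070349 in 64-bit hexadecimal is 0xAF75A47A6B15794D.
Stored big-endian, the bytes at ascending addresses are AF 75 A4 7A 6B 15 79 4D.
Read back as little-endian, the first byte is least significant, giving 0x4D79156B7AA475AF.

0x4D79156B7AA475AF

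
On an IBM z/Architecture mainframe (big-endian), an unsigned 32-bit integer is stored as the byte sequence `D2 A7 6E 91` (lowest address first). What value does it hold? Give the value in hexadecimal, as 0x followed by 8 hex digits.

Big-endian stores the most-significant byte at the lowest address.
The bytes are already most-significant first: 0xD2A76E91.

0xD2A76E91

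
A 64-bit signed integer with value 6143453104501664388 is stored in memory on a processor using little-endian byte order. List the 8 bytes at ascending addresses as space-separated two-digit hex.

6143453104501664388 in hexadecimal, padded to 64 bits, is 0x5541EE0C9417AA84.
Split into bytes (most-significant first): 55 41 EE 0C 94 17 AA 84.
In little-endian order the low byte comes first in memory.
So at ascending addresses the bytes are 84 AA 17 94 0C EE 41 55.

84 AA 17 94 0C EE 41 55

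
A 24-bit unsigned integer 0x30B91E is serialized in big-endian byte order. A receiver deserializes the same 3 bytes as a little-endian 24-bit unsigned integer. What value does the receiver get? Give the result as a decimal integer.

2013488

Stored big-endian, the bytes at ascending addresses are 30 B9 1E.
Read back as little-endian, the first byte is least significant, giving 0x1EB930.
0x1EB930 = 2013488.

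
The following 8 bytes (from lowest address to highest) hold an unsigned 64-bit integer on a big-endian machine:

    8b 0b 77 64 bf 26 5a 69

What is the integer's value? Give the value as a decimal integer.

10019233070603197033

Big-endian: lowest address holds the most-significant byte.
The bytes are already most-significant first: 0x8B0B7764BF265A69.
0x8B0B7764BF265A69 = 10019233070603197033.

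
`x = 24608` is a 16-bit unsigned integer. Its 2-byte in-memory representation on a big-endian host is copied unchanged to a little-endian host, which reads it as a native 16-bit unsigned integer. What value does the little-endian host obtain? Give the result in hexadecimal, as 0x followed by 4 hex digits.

0x2060

24608 in 16-bit hexadecimal is 0x6020.
Stored big-endian, the bytes at ascending addresses are 60 20.
Read back as little-endian, the first byte is least significant, giving 0x2060.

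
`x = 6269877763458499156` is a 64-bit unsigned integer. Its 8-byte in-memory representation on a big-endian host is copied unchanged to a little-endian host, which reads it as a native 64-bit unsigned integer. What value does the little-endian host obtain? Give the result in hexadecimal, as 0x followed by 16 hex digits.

0x5482104C9B140357

6269877763458499156 in 64-bit hexadecimal is 0x5703149B4C108254.
Stored big-endian, the bytes at ascending addresses are 57 03 14 9B 4C 10 82 54.
Read back as little-endian, the first byte is least significant, giving 0x5482104C9B140357.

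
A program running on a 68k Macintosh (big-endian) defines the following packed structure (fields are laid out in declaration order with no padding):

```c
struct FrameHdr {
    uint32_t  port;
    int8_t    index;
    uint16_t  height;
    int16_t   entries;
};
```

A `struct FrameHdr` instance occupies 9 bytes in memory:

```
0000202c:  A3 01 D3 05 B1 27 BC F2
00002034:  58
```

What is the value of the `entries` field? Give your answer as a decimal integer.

-3496

`entries` follows `port` (4 B), `index` (1 B), `height` (2 B), so it starts at offset 4 + 1 + 2 = 7 and occupies 2 bytes.
Bytes at offsets 7..8: F2 58.
In big-endian order the high byte comes first in memory.
The bytes are already most-significant first: 0xF258.
Top bit is set, so as a signed 16-bit value this is 0xF258 − 2^16 = -3496.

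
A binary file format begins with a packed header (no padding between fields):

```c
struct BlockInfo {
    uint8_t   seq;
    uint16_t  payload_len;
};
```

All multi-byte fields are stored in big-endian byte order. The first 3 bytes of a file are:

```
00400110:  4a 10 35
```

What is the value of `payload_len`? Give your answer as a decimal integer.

`payload_len` follows `seq` (1 byte), so it starts at byte offset 1 and occupies 2 bytes.
Bytes at offsets 1..2: 10 35.
Big-endian stores the most-significant byte at the lowest address.
The bytes are already most-significant first: 0x1035.
0x1035 = 4149.

4149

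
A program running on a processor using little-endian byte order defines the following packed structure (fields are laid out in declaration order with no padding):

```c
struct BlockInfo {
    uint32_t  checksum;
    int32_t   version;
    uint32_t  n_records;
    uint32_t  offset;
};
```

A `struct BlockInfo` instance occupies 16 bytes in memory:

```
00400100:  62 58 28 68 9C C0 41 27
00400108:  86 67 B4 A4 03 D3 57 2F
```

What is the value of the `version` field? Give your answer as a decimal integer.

`version` follows `checksum` (4 bytes), so it starts at byte offset 4 and occupies 4 bytes.
Bytes at offsets 4..7: 9C C0 41 27.
Little-endian stores the least-significant byte at the lowest address.
Reassemble most-significant byte first: 27 41 C0 9C → 0x2741C09C.
0x2741C09C = 658620572.

658620572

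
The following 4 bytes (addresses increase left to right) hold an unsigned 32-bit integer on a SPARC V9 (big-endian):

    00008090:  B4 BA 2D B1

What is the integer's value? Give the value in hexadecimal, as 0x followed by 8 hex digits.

In big-endian order the high byte comes first in memory.
The bytes are already most-significant first: 0xB4BA2DB1.

0xB4BA2DB1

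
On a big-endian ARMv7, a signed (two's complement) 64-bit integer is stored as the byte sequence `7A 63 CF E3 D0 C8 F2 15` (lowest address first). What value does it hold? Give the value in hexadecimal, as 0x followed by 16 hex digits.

In big-endian order the high byte comes first in memory.
The bytes are already most-significant first: 0x7A63CFE3D0C8F215.

0x7A63CFE3D0C8F215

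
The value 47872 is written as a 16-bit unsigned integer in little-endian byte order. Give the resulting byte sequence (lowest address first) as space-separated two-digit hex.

47872 in hexadecimal, padded to 16 bits, is 0xBB00.
Split into bytes (most-significant first): BB 00.
In little-endian order the low byte comes first in memory.
So at ascending addresses the bytes are 00 BB.

00 BB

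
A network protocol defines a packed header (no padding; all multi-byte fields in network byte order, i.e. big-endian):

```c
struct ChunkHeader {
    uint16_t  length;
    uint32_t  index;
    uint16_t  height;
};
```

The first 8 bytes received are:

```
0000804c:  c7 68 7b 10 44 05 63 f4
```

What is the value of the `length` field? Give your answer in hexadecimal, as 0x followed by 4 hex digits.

`length` is the first field, at byte offset 0, occupying 2 bytes.
Bytes at offsets 0..1: C7 68.
Big-endian stores the most-significant byte at the lowest address.
The bytes are already most-significant first: 0xC768.

0xC768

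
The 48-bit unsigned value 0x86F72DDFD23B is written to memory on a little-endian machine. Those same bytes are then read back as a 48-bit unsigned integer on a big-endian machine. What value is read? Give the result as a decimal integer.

Stored little-endian, the bytes at ascending addresses are 3B D2 DF 2D F7 86.
Read back as big-endian, the last byte is least significant, giving 0x3BD2DF2DF786.
0x3BD2DF2DF786 = 65776873502598.

65776873502598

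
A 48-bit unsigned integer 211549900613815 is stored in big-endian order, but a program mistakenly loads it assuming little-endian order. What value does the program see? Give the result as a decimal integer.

201935089854400

211549900613815 in 48-bit hexadecimal is 0xC0674CADA8B7.
Stored big-endian, the bytes at ascending addresses are C0 67 4C AD A8 B7.
Read back as little-endian, the first byte is least significant, giving 0xB7A8AD4C67C0.
0xB7A8AD4C67C0 = 201935089854400.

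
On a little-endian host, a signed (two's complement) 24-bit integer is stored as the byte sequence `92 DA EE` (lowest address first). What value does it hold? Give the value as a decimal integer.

-1123694

Little-endian: lowest address holds the least-significant byte.
Reassemble most-significant byte first: EE DA 92 → 0xEEDA92.
Top bit is set, so as a signed 24-bit value this is 0xEEDA92 − 2^24 = -1123694.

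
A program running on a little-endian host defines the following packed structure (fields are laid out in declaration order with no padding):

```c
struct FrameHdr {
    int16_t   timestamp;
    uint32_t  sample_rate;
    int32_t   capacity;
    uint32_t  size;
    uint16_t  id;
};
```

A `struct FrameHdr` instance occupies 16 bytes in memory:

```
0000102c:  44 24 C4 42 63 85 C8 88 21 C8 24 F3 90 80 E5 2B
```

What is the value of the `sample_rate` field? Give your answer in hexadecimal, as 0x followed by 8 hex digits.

`sample_rate` follows `timestamp` (2 bytes), so it starts at byte offset 2 and occupies 4 bytes.
Bytes at offsets 2..5: C4 42 63 85.
Little-endian stores the least-significant byte at the lowest address.
Reassemble most-significant byte first: 85 63 42 C4 → 0x856342C4.

0x856342C4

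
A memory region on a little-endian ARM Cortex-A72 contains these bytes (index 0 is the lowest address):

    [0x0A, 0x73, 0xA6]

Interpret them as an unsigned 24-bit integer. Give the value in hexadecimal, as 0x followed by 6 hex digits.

Little-endian: lowest address holds the least-significant byte.
Reassemble most-significant byte first: A6 73 0A → 0xA6730A.

0xA6730A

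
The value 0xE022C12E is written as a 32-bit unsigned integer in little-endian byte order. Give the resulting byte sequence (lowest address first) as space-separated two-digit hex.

Split into bytes (most-significant first): E0 22 C1 2E.
Little-endian: lowest address holds the least-significant byte.
So at ascending addresses the bytes are 2E C1 22 E0.

2E C1 22 E0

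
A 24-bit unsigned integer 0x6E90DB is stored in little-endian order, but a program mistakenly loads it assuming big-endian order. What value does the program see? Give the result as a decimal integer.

Stored little-endian, the bytes at ascending addresses are DB 90 6E.
Read back as big-endian, the last byte is least significant, giving 0xDB906E.
0xDB906E = 14389358.

14389358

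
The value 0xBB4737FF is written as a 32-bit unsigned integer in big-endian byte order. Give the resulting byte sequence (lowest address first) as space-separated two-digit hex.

BB 47 37 FF

Split into bytes (most-significant first): BB 47 37 FF.
Big-endian: lowest address holds the most-significant byte.
So the memory order matches the most-significant-first order: BB 47 37 FF.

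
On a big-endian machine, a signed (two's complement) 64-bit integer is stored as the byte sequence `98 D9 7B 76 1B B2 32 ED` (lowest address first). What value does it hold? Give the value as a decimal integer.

Big-endian stores the most-significant byte at the lowest address.
The bytes are already most-significant first: 0x98D97B761BB232ED.
Top bit is set, so as a signed 64-bit value this is 0x98D97B761BB232ED − 2^64 = -7432773962797272339.

-7432773962797272339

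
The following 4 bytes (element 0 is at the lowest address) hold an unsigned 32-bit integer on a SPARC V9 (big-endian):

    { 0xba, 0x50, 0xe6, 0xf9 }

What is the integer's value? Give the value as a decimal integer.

3125864185

In big-endian order the high byte comes first in memory.
The bytes are already most-significant first: 0xBA50E6F9.
0xBA50E6F9 = 3125864185.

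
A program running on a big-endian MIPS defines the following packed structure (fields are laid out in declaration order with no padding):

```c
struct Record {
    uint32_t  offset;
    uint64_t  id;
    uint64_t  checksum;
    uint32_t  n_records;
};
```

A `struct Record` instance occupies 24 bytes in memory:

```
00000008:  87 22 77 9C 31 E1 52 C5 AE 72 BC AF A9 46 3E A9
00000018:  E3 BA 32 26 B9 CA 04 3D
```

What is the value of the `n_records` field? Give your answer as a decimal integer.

3117024317

`n_records` follows `offset` (4 B), `id` (8 B), `checksum` (8 B), so it starts at offset 4 + 8 + 8 = 20 and occupies 4 bytes.
Bytes at offsets 20..23: B9 CA 04 3D.
Big-endian stores the most-significant byte at the lowest address.
The bytes are already most-significant first: 0xB9CA043D.
0xB9CA043D = 3117024317.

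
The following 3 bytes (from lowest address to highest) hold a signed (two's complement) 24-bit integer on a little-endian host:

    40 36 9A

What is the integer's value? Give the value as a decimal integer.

Little-endian stores the least-significant byte at the lowest address.
Reassemble most-significant byte first: 9A 36 40 → 0x9A3640.
Top bit is set, so as a signed 24-bit value this is 0x9A3640 − 2^24 = -6670784.

-6670784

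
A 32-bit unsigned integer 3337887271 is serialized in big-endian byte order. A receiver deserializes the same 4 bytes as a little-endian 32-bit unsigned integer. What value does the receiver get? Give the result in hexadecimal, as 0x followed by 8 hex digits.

0x271EF4C6

3337887271 in 32-bit hexadecimal is 0xC6F41E27.
Stored big-endian, the bytes at ascending addresses are C6 F4 1E 27.
Read back as little-endian, the first byte is least significant, giving 0x271EF4C6.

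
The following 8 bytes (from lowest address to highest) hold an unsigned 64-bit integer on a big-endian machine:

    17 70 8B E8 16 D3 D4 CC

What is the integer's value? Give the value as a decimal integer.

1689003689195590860

Big-endian stores the most-significant byte at the lowest address.
The bytes are already most-significant first: 0x17708BE816D3D4CC.
0x17708BE816D3D4CC = 1689003689195590860.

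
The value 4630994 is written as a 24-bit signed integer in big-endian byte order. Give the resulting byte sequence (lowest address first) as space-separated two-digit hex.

4630994 in hexadecimal, padded to 24 bits, is 0x46A9D2.
Split into bytes (most-significant first): 46 A9 D2.
Big-endian: lowest address holds the most-significant byte.
So the memory order matches the most-significant-first order: 46 A9 D2.

46 A9 D2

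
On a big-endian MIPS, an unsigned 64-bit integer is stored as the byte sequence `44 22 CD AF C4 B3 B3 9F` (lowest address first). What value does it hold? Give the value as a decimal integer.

4909712698590344095

Big-endian: lowest address holds the most-significant byte.
The bytes are already most-significant first: 0x4422CDAFC4B3B39F.
0x4422CDAFC4B3B39F = 4909712698590344095.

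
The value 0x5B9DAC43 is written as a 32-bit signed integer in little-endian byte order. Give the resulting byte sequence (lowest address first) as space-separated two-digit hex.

43 AC 9D 5B

Split into bytes (most-significant first): 5B 9D AC 43.
Little-endian: lowest address holds the least-significant byte.
So at ascending addresses the bytes are 43 AC 9D 5B.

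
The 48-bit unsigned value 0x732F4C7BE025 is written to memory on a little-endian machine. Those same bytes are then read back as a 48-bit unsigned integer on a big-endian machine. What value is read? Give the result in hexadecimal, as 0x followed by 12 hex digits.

Stored little-endian, the bytes at ascending addresses are 25 E0 7B 4C 2F 73.
Read back as big-endian, the last byte is least significant, giving 0x25E07B4C2F73.

0x25E07B4C2F73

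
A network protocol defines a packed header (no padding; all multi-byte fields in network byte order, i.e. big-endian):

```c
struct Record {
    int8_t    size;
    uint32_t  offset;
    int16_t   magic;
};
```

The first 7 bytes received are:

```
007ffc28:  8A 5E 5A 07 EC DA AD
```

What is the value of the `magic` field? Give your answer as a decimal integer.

-9555

`magic` follows `size` (1 B), `offset` (4 B), so it starts at offset 1 + 4 = 5 and occupies 2 bytes.
Bytes at offsets 5..6: DA AD.
Big-endian stores the most-significant byte at the lowest address.
The bytes are already most-significant first: 0xDAAD.
Top bit is set, so as a signed 16-bit value this is 0xDAAD − 2^16 = -9555.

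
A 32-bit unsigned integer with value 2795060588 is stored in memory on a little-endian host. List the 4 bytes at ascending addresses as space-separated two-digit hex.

6C 3D 99 A6

2795060588 in hexadecimal, padded to 32 bits, is 0xA6993D6C.
Split into bytes (most-significant first): A6 99 3D 6C.
In little-endian order the low byte comes first in memory.
So at ascending addresses the bytes are 6C 3D 99 A6.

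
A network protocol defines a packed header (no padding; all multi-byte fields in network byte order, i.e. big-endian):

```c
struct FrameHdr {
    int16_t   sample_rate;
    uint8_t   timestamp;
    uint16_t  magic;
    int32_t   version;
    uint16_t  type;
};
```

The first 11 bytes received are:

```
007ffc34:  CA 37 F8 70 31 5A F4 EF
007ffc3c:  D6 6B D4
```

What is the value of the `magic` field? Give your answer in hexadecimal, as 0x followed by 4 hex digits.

0x7031

`magic` follows `sample_rate` (2 B), `timestamp` (1 B), so it starts at offset 2 + 1 = 3 and occupies 2 bytes.
Bytes at offsets 3..4: 70 31.
Big-endian stores the most-significant byte at the lowest address.
The bytes are already most-significant first: 0x7031.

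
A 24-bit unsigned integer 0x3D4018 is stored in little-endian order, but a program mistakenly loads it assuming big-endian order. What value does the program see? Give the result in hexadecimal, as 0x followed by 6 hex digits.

Stored little-endian, the bytes at ascending addresses are 18 40 3D.
Read back as big-endian, the last byte is least significant, giving 0x18403D.

0x18403D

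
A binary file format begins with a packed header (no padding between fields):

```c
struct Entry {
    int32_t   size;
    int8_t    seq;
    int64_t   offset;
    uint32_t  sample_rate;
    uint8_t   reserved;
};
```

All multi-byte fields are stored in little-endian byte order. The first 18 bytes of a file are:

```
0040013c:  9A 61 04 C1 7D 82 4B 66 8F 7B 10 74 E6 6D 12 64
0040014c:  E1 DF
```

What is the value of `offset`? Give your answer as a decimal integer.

-1840828224814822526

`offset` follows `size` (4 B), `seq` (1 B), so it starts at offset 4 + 1 = 5 and occupies 8 bytes.
Bytes at offsets 5..12: 82 4B 66 8F 7B 10 74 E6.
Little-endian: lowest address holds the least-significant byte.
Reassemble most-significant byte first: E6 74 10 7B 8F 66 4B 82 → 0xE674107B8F664B82.
Top bit is set, so as a signed 64-bit value this is 0xE674107B8F664B82 − 2^64 = -1840828224814822526.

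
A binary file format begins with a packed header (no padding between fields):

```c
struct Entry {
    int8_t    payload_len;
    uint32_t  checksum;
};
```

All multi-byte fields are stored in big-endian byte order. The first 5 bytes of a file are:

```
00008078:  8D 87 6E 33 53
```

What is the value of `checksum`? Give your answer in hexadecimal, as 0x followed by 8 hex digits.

`checksum` follows `payload_len` (1 byte), so it starts at byte offset 1 and occupies 4 bytes.
Bytes at offsets 1..4: 87 6E 33 53.
Big-endian stores the most-significant byte at the lowest address.
The bytes are already most-significant first: 0x876E3353.

0x876E3353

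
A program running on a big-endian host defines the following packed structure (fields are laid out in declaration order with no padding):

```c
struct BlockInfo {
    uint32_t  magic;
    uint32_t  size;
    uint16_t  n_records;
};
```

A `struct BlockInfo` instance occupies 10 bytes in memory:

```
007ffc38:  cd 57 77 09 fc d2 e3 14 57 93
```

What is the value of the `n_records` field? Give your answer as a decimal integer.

`n_records` follows `magic` (4 B), `size` (4 B), so it starts at offset 4 + 4 = 8 and occupies 2 bytes.
Bytes at offsets 8..9: 57 93.
In big-endian order the high byte comes first in memory.
The bytes are already most-significant first: 0x5793.
0x5793 = 22419.

22419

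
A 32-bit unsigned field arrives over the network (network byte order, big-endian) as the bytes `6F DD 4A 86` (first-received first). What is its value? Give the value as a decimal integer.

1876773510

Big-endian: lowest address holds the most-significant byte.
The bytes are already most-significant first: 0x6FDD4A86.
0x6FDD4A86 = 1876773510.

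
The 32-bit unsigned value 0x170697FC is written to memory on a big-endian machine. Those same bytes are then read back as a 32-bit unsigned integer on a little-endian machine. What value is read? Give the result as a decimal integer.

Stored big-endian, the bytes at ascending addresses are 17 06 97 FC.
Read back as little-endian, the first byte is least significant, giving 0xFC970617.
0xFC970617 = 4237755927.

4237755927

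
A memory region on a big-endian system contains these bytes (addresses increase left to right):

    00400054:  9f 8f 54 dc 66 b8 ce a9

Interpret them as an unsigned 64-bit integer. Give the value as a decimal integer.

11497501679293091497

In big-endian order the high byte comes first in memory.
The bytes are already most-significant first: 0x9F8F54DC66B8CEA9.
0x9F8F54DC66B8CEA9 = 11497501679293091497.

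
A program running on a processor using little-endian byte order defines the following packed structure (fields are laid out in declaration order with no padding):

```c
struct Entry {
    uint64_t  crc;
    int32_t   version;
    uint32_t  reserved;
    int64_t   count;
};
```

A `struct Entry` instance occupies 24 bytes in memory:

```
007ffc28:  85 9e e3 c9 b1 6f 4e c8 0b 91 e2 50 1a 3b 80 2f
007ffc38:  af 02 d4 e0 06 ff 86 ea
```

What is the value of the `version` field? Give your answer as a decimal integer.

1357025547

`version` follows `crc` (8 bytes), so it starts at byte offset 8 and occupies 4 bytes.
Bytes at offsets 8..11: 0B 91 E2 50.
In little-endian order the low byte comes first in memory.
Reassemble most-significant byte first: 50 E2 91 0B → 0x50E2910B.
0x50E2910B = 1357025547.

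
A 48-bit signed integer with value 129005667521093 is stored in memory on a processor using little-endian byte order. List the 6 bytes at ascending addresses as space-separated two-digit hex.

45 92 FC 78 54 75

129005667521093 in hexadecimal, padded to 48 bits, is 0x755478FC9245.
Split into bytes (most-significant first): 75 54 78 FC 92 45.
Little-endian: lowest address holds the least-significant byte.
So at ascending addresses the bytes are 45 92 FC 78 54 75.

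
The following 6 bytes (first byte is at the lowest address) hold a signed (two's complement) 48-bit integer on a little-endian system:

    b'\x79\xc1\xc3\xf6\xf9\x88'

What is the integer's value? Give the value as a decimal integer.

-130867808452231

Little-endian stores the least-significant byte at the lowest address.
Reassemble most-significant byte first: 88 F9 F6 C3 C1 79 → 0x88F9F6C3C179.
Top bit is set, so as a signed 48-bit value this is 0x88F9F6C3C179 − 2^48 = -130867808452231.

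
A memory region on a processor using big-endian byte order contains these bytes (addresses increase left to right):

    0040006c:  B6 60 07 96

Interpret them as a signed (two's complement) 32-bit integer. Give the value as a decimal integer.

-1235220586

Big-endian: lowest address holds the most-significant byte.
The bytes are already most-significant first: 0xB6600796.
Top bit is set, so as a signed 32-bit value this is 0xB6600796 − 2^32 = -1235220586.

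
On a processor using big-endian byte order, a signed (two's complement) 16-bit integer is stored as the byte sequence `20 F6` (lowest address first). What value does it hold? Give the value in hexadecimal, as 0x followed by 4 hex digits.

Big-endian stores the most-significant byte at the lowest address.
The bytes are already most-significant first: 0x20F6.

0x20F6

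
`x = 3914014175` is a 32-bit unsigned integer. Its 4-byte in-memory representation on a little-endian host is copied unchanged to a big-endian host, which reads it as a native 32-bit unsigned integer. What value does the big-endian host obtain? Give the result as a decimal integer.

3914014175 in 32-bit hexadecimal is 0xE94B1DDF.
Stored little-endian, the bytes at ascending addresses are DF 1D 4B E9.
Read back as big-endian, the last byte is least significant, giving 0xDF1D4BE9.
0xDF1D4BE9 = 3743239145.

3743239145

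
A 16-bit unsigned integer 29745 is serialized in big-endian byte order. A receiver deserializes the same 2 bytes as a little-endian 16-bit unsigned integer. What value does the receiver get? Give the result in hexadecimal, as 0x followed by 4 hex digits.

0x3174

29745 in 16-bit hexadecimal is 0x7431.
Stored big-endian, the bytes at ascending addresses are 74 31.
Read back as little-endian, the first byte is least significant, giving 0x3174.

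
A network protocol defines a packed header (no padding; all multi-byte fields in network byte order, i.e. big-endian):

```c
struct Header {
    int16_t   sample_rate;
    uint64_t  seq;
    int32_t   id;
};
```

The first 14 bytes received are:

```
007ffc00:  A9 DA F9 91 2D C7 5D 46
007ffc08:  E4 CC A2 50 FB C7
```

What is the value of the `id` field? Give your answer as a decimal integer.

-1571750969

`id` follows `sample_rate` (2 B), `seq` (8 B), so it starts at offset 2 + 8 = 10 and occupies 4 bytes.
Bytes at offsets 10..13: A2 50 FB C7.
In big-endian order the high byte comes first in memory.
The bytes are already most-significant first: 0xA250FBC7.
Top bit is set, so as a signed 32-bit value this is 0xA250FBC7 − 2^32 = -1571750969.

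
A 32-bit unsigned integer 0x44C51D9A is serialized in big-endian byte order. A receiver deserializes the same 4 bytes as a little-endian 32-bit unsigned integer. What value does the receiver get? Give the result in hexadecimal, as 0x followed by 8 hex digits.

Stored big-endian, the bytes at ascending addresses are 44 C5 1D 9A.
Read back as little-endian, the first byte is least significant, giving 0x9A1DC544.

0x9A1DC544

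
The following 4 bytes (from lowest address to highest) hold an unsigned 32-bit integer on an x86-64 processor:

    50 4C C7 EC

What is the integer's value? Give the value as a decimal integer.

Little-endian: lowest address holds the least-significant byte.
Reassemble most-significant byte first: EC C7 4C 50 → 0xECC74C50.
0xECC74C50 = 3972484176.

3972484176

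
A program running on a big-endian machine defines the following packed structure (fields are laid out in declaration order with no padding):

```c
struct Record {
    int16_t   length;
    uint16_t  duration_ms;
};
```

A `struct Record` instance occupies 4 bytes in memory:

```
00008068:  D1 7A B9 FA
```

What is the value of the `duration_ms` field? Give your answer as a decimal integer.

47610

`duration_ms` follows `length` (2 bytes), so it starts at byte offset 2 and occupies 2 bytes.
Bytes at offsets 2..3: B9 FA.
Big-endian: lowest address holds the most-significant byte.
The bytes are already most-significant first: 0xB9FA.
0xB9FA = 47610.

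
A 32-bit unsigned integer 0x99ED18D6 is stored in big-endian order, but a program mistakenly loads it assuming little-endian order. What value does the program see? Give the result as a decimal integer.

3591957913

Stored big-endian, the bytes at ascending addresses are 99 ED 18 D6.
Read back as little-endian, the first byte is least significant, giving 0xD618ED99.
0xD618ED99 = 3591957913.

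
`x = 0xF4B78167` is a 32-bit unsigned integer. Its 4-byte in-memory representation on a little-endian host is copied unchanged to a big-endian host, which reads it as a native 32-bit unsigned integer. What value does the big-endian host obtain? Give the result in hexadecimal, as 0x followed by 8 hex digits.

0x6781B7F4

Stored little-endian, the bytes at ascending addresses are 67 81 B7 F4.
Read back as big-endian, the last byte is least significant, giving 0x6781B7F4.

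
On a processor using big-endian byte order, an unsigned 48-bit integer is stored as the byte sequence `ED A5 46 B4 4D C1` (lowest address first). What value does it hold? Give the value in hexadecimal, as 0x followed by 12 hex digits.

0xEDA546B44DC1

In big-endian order the high byte comes first in memory.
The bytes are already most-significant first: 0xEDA546B44DC1.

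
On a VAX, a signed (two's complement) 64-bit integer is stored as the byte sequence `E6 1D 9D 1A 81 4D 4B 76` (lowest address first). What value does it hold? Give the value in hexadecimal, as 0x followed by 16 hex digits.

In little-endian order the low byte comes first in memory.
Reassemble most-significant byte first: 76 4B 4D 81 1A 9D 1D E6 → 0x764B4D811A9D1DE6.

0x764B4D811A9D1DE6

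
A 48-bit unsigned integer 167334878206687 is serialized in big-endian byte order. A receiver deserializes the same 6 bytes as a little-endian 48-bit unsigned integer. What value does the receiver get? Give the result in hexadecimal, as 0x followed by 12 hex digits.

167334878206687 in 48-bit hexadecimal is 0x9830AFF95ADF.
Stored big-endian, the bytes at ascending addresses are 98 30 AF F9 5A DF.
Read back as little-endian, the first byte is least significant, giving 0xDF5AF9AF3098.

0xDF5AF9AF3098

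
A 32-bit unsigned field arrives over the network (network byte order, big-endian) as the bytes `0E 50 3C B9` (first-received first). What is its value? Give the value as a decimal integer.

In big-endian order the high byte comes first in memory.
The bytes are already most-significant first: 0x0E503CB9.
0x0E503CB9 = 240139449.

240139449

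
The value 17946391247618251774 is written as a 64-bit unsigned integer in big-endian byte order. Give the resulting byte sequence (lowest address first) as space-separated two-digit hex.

F9 0E 63 C1 72 77 1B FE

17946391247618251774 in hexadecimal, padded to 64 bits, is 0xF90E63C172771BFE.
Split into bytes (most-significant first): F9 0E 63 C1 72 77 1B FE.
Big-endian stores the most-significant byte at the lowest address.
So the memory order matches the most-significant-first order: F9 0E 63 C1 72 77 1B FE.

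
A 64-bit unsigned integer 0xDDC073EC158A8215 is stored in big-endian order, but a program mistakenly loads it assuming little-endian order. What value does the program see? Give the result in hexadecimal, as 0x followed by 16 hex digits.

Stored big-endian, the bytes at ascending addresses are DD C0 73 EC 15 8A 82 15.
Read back as little-endian, the first byte is least significant, giving 0x15828A15EC73C0DD.

0x15828A15EC73C0DD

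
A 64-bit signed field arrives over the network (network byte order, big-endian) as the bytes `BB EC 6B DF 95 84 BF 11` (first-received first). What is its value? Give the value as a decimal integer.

In big-endian order the high byte comes first in memory.
The bytes are already most-significant first: 0xBBEC6BDF9584BF11.
Top bit is set, so as a signed 64-bit value this is 0xBBEC6BDF9584BF11 − 2^64 = -4905427286082928879.

-4905427286082928879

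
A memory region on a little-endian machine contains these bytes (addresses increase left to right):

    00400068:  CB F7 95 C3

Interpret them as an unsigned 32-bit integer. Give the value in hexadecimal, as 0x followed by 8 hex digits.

Little-endian stores the least-significant byte at the lowest address.
Reassemble most-significant byte first: C3 95 F7 CB → 0xC395F7CB.

0xC395F7CB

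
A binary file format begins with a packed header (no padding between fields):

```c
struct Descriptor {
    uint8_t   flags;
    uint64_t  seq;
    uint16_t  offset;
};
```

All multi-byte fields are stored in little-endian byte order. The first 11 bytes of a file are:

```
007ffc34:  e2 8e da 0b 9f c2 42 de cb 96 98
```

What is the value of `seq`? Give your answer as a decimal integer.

14690252438188579470

`seq` follows `flags` (1 byte), so it starts at byte offset 1 and occupies 8 bytes.
Bytes at offsets 1..8: 8E DA 0B 9F C2 42 DE CB.
Little-endian stores the least-significant byte at the lowest address.
Reassemble most-significant byte first: CB DE 42 C2 9F 0B DA 8E → 0xCBDE42C29F0BDA8E.
0xCBDE42C29F0BDA8E = 14690252438188579470.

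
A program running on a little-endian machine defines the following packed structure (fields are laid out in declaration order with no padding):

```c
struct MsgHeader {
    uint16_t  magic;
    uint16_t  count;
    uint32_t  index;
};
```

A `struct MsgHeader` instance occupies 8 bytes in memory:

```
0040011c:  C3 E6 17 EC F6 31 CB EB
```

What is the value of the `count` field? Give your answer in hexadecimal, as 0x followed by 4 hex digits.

0xEC17

`count` follows `magic` (2 bytes), so it starts at byte offset 2 and occupies 2 bytes.
Bytes at offsets 2..3: 17 EC.
Little-endian: lowest address holds the least-significant byte.
Reassemble most-significant byte first: EC 17 → 0xEC17.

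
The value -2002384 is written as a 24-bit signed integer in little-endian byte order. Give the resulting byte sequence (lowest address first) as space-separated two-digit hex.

30 72 E1

Two's complement of -2002384 in 24 bits: 2002384 = 0x1E8DD0; invert → 0xE1722F; add 1 → 0xE17230.
Split into bytes (most-significant first): E1 72 30.
Little-endian stores the least-significant byte at the lowest address.
So at ascending addresses the bytes are 30 72 E1.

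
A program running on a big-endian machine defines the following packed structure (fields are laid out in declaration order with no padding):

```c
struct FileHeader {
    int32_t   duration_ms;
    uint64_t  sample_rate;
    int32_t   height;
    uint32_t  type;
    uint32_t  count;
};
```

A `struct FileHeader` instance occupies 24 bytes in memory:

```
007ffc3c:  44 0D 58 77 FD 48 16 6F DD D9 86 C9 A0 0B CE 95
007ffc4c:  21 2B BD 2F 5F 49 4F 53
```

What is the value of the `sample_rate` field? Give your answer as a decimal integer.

`sample_rate` follows `duration_ms` (4 bytes), so it starts at byte offset 4 and occupies 8 bytes.
Bytes at offsets 4..11: FD 48 16 6F DD D9 86 C9.
Big-endian: lowest address holds the most-significant byte.
The bytes are already most-significant first: 0xFD48166FDDD986C9.
0xFD48166FDDD986C9 = 18250862159638136521.

18250862159638136521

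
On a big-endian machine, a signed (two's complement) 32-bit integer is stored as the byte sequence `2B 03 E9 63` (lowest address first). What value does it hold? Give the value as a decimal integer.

In big-endian order the high byte comes first in memory.
The bytes are already most-significant first: 0x2B03E963.
0x2B03E963 = 721676643.

721676643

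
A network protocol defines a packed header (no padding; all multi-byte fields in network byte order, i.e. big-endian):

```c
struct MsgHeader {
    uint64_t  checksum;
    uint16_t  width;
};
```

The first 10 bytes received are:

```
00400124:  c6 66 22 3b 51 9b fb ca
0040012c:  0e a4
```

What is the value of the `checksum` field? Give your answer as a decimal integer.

`checksum` is the first field, at byte offset 0, occupying 8 bytes.
Bytes at offsets 0..7: C6 66 22 3B 51 9B FB CA.
Big-endian stores the most-significant byte at the lowest address.
The bytes are already most-significant first: 0xC666223B519BFBCA.
0xC666223B519BFBCA = 14296151705301810122.

14296151705301810122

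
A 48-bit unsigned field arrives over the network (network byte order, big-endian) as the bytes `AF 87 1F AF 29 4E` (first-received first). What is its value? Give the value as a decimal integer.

Big-endian: lowest address holds the most-significant byte.
The bytes are already most-significant first: 0xAF871FAF294E.
0xAF871FAF294E = 192994887018830.

192994887018830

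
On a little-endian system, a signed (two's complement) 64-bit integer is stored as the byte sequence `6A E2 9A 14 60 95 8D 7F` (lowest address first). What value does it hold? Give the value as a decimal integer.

9191166654428144234

Little-endian stores the least-significant byte at the lowest address.
Reassemble most-significant byte first: 7F 8D 95 60 14 9A E2 6A → 0x7F8D9560149AE26A.
0x7F8D9560149AE26A = 9191166654428144234.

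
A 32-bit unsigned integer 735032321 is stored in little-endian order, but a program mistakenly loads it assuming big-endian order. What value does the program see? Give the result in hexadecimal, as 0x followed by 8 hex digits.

735032321 in 32-bit hexadecimal is 0x2BCFB401.
Stored little-endian, the bytes at ascending addresses are 01 B4 CF 2B.
Read back as big-endian, the last byte is least significant, giving 0x01B4CF2B.

0x01B4CF2B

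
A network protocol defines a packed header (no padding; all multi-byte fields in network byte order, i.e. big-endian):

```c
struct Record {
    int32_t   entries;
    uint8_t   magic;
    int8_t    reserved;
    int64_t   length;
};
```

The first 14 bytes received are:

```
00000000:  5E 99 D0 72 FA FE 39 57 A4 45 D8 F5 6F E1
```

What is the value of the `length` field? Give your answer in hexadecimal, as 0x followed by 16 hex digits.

0x3957A445D8F56FE1

`length` follows `entries` (4 B), `magic` (1 B), `reserved` (1 B), so it starts at offset 4 + 1 + 1 = 6 and occupies 8 bytes.
Bytes at offsets 6..13: 39 57 A4 45 D8 F5 6F E1.
In big-endian order the high byte comes first in memory.
The bytes are already most-significant first: 0x3957A445D8F56FE1.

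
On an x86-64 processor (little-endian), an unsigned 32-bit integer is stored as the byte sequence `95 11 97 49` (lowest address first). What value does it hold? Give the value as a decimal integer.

Little-endian stores the least-significant byte at the lowest address.
Reassemble most-significant byte first: 49 97 11 95 → 0x49971195.
0x49971195 = 1234637205.

1234637205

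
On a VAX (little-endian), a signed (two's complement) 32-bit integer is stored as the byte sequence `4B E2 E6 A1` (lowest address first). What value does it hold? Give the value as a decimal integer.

In little-endian order the low byte comes first in memory.
Reassemble most-significant byte first: A1 E6 E2 4B → 0xA1E6E24B.
Top bit is set, so as a signed 32-bit value this is 0xA1E6E24B − 2^32 = -1578704309.

-1578704309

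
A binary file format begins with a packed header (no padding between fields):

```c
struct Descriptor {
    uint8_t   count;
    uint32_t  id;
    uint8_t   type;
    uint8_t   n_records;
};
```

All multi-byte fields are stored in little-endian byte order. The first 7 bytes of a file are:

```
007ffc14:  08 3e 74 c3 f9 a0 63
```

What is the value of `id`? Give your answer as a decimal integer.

4190336062

`id` follows `count` (1 byte), so it starts at byte offset 1 and occupies 4 bytes.
Bytes at offsets 1..4: 3E 74 C3 F9.
Little-endian stores the least-significant byte at the lowest address.
Reassemble most-significant byte first: F9 C3 74 3E → 0xF9C3743E.
0xF9C3743E = 4190336062.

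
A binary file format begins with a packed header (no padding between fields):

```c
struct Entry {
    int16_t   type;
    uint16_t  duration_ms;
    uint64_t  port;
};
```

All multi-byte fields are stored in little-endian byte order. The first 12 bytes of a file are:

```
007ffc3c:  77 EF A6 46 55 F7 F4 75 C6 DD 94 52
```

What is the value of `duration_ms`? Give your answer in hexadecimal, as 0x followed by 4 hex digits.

0x46A6

`duration_ms` follows `type` (2 bytes), so it starts at byte offset 2 and occupies 2 bytes.
Bytes at offsets 2..3: A6 46.
Little-endian stores the least-significant byte at the lowest address.
Reassemble most-significant byte first: 46 A6 → 0x46A6.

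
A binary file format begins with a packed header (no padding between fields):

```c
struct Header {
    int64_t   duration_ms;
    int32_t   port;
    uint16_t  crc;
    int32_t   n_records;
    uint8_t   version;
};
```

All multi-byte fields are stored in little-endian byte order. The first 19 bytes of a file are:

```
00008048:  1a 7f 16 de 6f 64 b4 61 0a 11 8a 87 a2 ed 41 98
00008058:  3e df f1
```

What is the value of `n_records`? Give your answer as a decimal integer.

`n_records` follows `duration_ms` (8 B), `port` (4 B), `crc` (2 B), so it starts at offset 8 + 4 + 2 = 14 and occupies 4 bytes.
Bytes at offsets 14..17: 41 98 3E DF.
Little-endian stores the least-significant byte at the lowest address.
Reassemble most-significant byte first: DF 3E 98 41 → 0xDF3E9841.
Top bit is set, so as a signed 32-bit value this is 0xDF3E9841 − 2^32 = -549545919.

-549545919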